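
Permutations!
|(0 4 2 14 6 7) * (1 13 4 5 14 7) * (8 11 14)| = |(0 5 8 11 14 6 1 13 4 2 7)| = 11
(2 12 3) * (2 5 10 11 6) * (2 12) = (3 5 10 11 6 12) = [0, 1, 2, 5, 4, 10, 12, 7, 8, 9, 11, 6, 3]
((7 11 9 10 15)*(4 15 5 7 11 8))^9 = ((4 15 11 9 10 5 7 8))^9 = (4 15 11 9 10 5 7 8)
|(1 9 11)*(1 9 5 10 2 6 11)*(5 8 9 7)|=6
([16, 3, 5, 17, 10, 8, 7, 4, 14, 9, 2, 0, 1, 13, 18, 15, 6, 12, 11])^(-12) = (18)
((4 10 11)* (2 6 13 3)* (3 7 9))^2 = ((2 6 13 7 9 3)(4 10 11))^2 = (2 13 9)(3 6 7)(4 11 10)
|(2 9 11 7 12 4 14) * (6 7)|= 8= |(2 9 11 6 7 12 4 14)|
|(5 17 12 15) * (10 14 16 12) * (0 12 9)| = 9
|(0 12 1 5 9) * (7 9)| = |(0 12 1 5 7 9)| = 6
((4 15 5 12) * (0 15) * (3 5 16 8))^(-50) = (0 12 3 16)(4 5 8 15)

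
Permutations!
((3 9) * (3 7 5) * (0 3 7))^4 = (0 3 9)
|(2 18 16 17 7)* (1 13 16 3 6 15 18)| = 12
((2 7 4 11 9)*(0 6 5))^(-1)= ((0 6 5)(2 7 4 11 9))^(-1)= (0 5 6)(2 9 11 4 7)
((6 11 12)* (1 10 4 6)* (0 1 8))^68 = (0 6)(1 11)(4 8)(10 12)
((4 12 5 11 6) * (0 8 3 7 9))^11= (0 8 3 7 9)(4 12 5 11 6)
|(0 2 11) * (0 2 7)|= 2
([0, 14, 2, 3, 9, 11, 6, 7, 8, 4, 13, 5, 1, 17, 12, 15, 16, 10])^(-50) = (1 14 12)(10 13 17)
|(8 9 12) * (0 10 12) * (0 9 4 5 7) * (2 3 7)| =|(0 10 12 8 4 5 2 3 7)| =9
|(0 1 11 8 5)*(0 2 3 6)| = |(0 1 11 8 5 2 3 6)| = 8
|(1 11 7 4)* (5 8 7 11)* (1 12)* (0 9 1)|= 8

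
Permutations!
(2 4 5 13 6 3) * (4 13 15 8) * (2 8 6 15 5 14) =(2 13 15 6 3 8 4 14) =[0, 1, 13, 8, 14, 5, 3, 7, 4, 9, 10, 11, 12, 15, 2, 6]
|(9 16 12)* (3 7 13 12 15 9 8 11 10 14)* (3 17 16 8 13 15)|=|(3 7 15 9 8 11 10 14 17 16)(12 13)|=10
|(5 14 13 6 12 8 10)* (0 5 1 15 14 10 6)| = |(0 5 10 1 15 14 13)(6 12 8)| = 21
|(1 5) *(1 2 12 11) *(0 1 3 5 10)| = |(0 1 10)(2 12 11 3 5)| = 15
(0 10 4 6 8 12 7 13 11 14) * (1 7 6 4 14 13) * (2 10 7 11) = [7, 11, 10, 3, 4, 5, 8, 1, 12, 9, 14, 13, 6, 2, 0] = (0 7 1 11 13 2 10 14)(6 8 12)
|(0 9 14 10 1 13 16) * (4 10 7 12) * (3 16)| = 11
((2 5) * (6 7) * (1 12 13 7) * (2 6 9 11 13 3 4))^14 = ((1 12 3 4 2 5 6)(7 9 11 13))^14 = (7 11)(9 13)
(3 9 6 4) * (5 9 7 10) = (3 7 10 5 9 6 4) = [0, 1, 2, 7, 3, 9, 4, 10, 8, 6, 5]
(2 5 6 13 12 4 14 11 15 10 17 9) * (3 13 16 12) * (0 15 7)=(0 15 10 17 9 2 5 6 16 12 4 14 11 7)(3 13)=[15, 1, 5, 13, 14, 6, 16, 0, 8, 2, 17, 7, 4, 3, 11, 10, 12, 9]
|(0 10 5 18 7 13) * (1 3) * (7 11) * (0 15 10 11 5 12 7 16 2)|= 20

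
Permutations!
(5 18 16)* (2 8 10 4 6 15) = [0, 1, 8, 3, 6, 18, 15, 7, 10, 9, 4, 11, 12, 13, 14, 2, 5, 17, 16] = (2 8 10 4 6 15)(5 18 16)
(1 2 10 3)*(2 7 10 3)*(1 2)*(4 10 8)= (1 7 8 4 10)(2 3)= [0, 7, 3, 2, 10, 5, 6, 8, 4, 9, 1]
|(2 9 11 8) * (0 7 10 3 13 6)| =12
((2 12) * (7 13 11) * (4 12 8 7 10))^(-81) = (2 12 4 10 11 13 7 8)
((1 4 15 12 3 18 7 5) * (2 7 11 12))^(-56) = (18)(1 7 15)(2 4 5)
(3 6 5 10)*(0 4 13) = (0 4 13)(3 6 5 10) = [4, 1, 2, 6, 13, 10, 5, 7, 8, 9, 3, 11, 12, 0]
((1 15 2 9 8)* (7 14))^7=((1 15 2 9 8)(7 14))^7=(1 2 8 15 9)(7 14)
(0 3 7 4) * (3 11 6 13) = (0 11 6 13 3 7 4) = [11, 1, 2, 7, 0, 5, 13, 4, 8, 9, 10, 6, 12, 3]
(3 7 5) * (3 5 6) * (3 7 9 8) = (3 9 8)(6 7) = [0, 1, 2, 9, 4, 5, 7, 6, 3, 8]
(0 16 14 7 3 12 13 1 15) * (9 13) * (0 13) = [16, 15, 2, 12, 4, 5, 6, 3, 8, 0, 10, 11, 9, 1, 7, 13, 14] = (0 16 14 7 3 12 9)(1 15 13)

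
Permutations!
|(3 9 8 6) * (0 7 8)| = |(0 7 8 6 3 9)| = 6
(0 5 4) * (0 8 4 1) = (0 5 1)(4 8) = [5, 0, 2, 3, 8, 1, 6, 7, 4]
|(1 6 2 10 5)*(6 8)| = 6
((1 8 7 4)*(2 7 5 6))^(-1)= ((1 8 5 6 2 7 4))^(-1)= (1 4 7 2 6 5 8)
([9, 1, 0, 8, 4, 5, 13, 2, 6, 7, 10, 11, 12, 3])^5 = (0 9 7 2)(3 8 6 13)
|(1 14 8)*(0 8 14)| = 3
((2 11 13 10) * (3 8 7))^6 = (2 13)(10 11)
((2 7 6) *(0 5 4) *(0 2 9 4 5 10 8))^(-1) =((0 10 8)(2 7 6 9 4))^(-1) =(0 8 10)(2 4 9 6 7)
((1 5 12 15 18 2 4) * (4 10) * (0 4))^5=(0 15 4 18 1 2 5 10 12)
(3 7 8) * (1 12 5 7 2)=(1 12 5 7 8 3 2)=[0, 12, 1, 2, 4, 7, 6, 8, 3, 9, 10, 11, 5]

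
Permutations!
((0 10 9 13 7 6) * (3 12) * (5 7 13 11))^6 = (13)(0 6 7 5 11 9 10)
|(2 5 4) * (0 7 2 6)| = |(0 7 2 5 4 6)| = 6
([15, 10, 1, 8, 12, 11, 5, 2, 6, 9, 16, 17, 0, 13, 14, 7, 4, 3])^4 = (0 1 12 2 4 7 16 15 10)(3 11 6)(5 8 17)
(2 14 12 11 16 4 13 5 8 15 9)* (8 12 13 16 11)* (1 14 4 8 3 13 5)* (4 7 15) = (1 14 5 12 3 13)(2 7 15 9)(4 16 8) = [0, 14, 7, 13, 16, 12, 6, 15, 4, 2, 10, 11, 3, 1, 5, 9, 8]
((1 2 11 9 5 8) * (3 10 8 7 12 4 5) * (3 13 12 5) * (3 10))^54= (13)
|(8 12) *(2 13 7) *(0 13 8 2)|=3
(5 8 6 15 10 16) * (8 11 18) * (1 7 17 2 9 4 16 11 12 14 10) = (1 7 17 2 9 4 16 5 12 14 10 11 18 8 6 15) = [0, 7, 9, 3, 16, 12, 15, 17, 6, 4, 11, 18, 14, 13, 10, 1, 5, 2, 8]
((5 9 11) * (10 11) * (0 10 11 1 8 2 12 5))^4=(0 2 11 8 9 1 5 10 12)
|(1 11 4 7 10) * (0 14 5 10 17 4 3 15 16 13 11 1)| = |(0 14 5 10)(3 15 16 13 11)(4 7 17)| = 60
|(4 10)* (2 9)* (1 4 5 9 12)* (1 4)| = 6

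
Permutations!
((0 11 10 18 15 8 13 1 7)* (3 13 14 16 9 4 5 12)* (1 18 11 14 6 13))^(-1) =(0 7 1 3 12 5 4 9 16 14)(6 8 15 18 13)(10 11)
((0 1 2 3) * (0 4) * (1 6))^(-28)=(0 1 3)(2 4 6)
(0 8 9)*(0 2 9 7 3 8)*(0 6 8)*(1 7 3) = [6, 7, 9, 0, 4, 5, 8, 1, 3, 2] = (0 6 8 3)(1 7)(2 9)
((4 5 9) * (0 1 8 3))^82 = ((0 1 8 3)(4 5 9))^82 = (0 8)(1 3)(4 5 9)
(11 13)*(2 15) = (2 15)(11 13) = [0, 1, 15, 3, 4, 5, 6, 7, 8, 9, 10, 13, 12, 11, 14, 2]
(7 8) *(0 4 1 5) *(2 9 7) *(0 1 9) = (0 4 9 7 8 2)(1 5) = [4, 5, 0, 3, 9, 1, 6, 8, 2, 7]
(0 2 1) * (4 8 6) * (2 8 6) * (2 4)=[8, 0, 1, 3, 6, 5, 2, 7, 4]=(0 8 4 6 2 1)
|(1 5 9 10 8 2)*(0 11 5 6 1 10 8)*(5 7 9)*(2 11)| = |(0 2 10)(1 6)(7 9 8 11)| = 12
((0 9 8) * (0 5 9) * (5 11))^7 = (5 11 8 9)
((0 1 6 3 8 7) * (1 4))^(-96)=((0 4 1 6 3 8 7))^(-96)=(0 1 3 7 4 6 8)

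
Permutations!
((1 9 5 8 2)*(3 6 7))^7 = (1 5 2 9 8)(3 6 7) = ((1 9 5 8 2)(3 6 7))^7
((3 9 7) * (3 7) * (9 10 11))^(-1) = (3 9 11 10)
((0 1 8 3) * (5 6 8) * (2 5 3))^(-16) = ((0 1 3)(2 5 6 8))^(-16) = (8)(0 3 1)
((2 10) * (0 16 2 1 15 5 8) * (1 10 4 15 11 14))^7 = (16)(1 11 14)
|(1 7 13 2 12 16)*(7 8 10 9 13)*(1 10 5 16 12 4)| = 9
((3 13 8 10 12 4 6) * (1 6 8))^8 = (13)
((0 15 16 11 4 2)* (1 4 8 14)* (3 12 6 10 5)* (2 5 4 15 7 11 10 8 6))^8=(0 16 7 10 11 4 6 5 8 3 14 12 1 2 15)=((0 7 11 6 8 14 1 15 16 10 4 5 3 12 2))^8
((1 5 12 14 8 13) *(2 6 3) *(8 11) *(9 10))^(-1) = ((1 5 12 14 11 8 13)(2 6 3)(9 10))^(-1) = (1 13 8 11 14 12 5)(2 3 6)(9 10)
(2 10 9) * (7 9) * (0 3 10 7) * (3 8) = (0 8 3 10)(2 7 9) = [8, 1, 7, 10, 4, 5, 6, 9, 3, 2, 0]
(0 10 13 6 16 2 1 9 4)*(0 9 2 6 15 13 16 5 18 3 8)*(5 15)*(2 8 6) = (0 10 16 2 1 8)(3 6 15 13 5 18)(4 9) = [10, 8, 1, 6, 9, 18, 15, 7, 0, 4, 16, 11, 12, 5, 14, 13, 2, 17, 3]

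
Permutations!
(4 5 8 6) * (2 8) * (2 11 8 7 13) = [0, 1, 7, 3, 5, 11, 4, 13, 6, 9, 10, 8, 12, 2] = (2 7 13)(4 5 11 8 6)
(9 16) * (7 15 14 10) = (7 15 14 10)(9 16) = [0, 1, 2, 3, 4, 5, 6, 15, 8, 16, 7, 11, 12, 13, 10, 14, 9]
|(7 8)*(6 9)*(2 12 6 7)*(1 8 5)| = |(1 8 2 12 6 9 7 5)| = 8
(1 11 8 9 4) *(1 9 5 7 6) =(1 11 8 5 7 6)(4 9) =[0, 11, 2, 3, 9, 7, 1, 6, 5, 4, 10, 8]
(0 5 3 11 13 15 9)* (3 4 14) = (0 5 4 14 3 11 13 15 9) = [5, 1, 2, 11, 14, 4, 6, 7, 8, 0, 10, 13, 12, 15, 3, 9]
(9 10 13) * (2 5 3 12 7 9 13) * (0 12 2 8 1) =[12, 0, 5, 2, 4, 3, 6, 9, 1, 10, 8, 11, 7, 13] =(13)(0 12 7 9 10 8 1)(2 5 3)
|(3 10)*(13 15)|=|(3 10)(13 15)|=2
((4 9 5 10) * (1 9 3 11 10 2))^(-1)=(1 2 5 9)(3 4 10 11)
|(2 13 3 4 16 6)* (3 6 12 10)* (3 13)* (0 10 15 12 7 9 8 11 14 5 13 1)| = |(0 10 1)(2 3 4 16 7 9 8 11 14 5 13 6)(12 15)| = 12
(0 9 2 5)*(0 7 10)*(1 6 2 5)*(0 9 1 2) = (0 1 6)(5 7 10 9) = [1, 6, 2, 3, 4, 7, 0, 10, 8, 5, 9]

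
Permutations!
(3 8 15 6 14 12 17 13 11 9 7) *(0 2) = (0 2)(3 8 15 6 14 12 17 13 11 9 7) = [2, 1, 0, 8, 4, 5, 14, 3, 15, 7, 10, 9, 17, 11, 12, 6, 16, 13]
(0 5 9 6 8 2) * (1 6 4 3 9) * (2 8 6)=(0 5 1 2)(3 9 4)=[5, 2, 0, 9, 3, 1, 6, 7, 8, 4]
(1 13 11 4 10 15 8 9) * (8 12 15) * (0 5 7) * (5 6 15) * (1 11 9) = [6, 13, 2, 3, 10, 7, 15, 0, 1, 11, 8, 4, 5, 9, 14, 12] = (0 6 15 12 5 7)(1 13 9 11 4 10 8)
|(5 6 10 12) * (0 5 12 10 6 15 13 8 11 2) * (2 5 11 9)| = |(0 11 5 15 13 8 9 2)| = 8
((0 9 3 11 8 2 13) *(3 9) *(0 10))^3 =(0 8 10 11 13 3 2)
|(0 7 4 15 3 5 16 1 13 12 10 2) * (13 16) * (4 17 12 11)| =6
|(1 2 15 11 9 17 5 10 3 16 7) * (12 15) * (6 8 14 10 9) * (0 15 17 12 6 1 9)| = 16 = |(0 15 11 1 2 6 8 14 10 3 16 7 9 12 17 5)|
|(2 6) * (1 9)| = 2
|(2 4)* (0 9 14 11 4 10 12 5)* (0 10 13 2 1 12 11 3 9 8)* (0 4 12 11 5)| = 6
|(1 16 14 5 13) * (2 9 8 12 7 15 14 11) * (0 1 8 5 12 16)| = 28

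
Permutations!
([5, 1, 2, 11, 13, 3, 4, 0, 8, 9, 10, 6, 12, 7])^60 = [6, 1, 2, 13, 5, 4, 0, 11, 8, 9, 10, 7, 12, 3]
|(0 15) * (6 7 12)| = |(0 15)(6 7 12)| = 6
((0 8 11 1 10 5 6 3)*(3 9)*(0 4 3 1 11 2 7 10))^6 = (11)(0 6 7)(1 5 2)(8 9 10)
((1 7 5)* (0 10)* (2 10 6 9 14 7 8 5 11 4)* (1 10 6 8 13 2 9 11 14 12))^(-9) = ((0 8 5 10)(1 13 2 6 11 4 9 12)(7 14))^(-9) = (0 10 5 8)(1 12 9 4 11 6 2 13)(7 14)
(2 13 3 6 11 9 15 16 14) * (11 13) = (2 11 9 15 16 14)(3 6 13) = [0, 1, 11, 6, 4, 5, 13, 7, 8, 15, 10, 9, 12, 3, 2, 16, 14]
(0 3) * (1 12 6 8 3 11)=(0 11 1 12 6 8 3)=[11, 12, 2, 0, 4, 5, 8, 7, 3, 9, 10, 1, 6]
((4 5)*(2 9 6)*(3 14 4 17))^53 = (2 6 9)(3 5 14 17 4)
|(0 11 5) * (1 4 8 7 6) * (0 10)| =|(0 11 5 10)(1 4 8 7 6)| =20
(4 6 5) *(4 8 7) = [0, 1, 2, 3, 6, 8, 5, 4, 7] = (4 6 5 8 7)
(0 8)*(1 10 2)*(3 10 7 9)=(0 8)(1 7 9 3 10 2)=[8, 7, 1, 10, 4, 5, 6, 9, 0, 3, 2]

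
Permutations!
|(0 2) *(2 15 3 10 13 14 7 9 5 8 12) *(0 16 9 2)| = |(0 15 3 10 13 14 7 2 16 9 5 8 12)| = 13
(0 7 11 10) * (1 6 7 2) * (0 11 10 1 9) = (0 2 9)(1 6 7 10 11) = [2, 6, 9, 3, 4, 5, 7, 10, 8, 0, 11, 1]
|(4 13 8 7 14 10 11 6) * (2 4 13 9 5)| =28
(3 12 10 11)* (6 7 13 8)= [0, 1, 2, 12, 4, 5, 7, 13, 6, 9, 11, 3, 10, 8]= (3 12 10 11)(6 7 13 8)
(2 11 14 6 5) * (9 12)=(2 11 14 6 5)(9 12)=[0, 1, 11, 3, 4, 2, 5, 7, 8, 12, 10, 14, 9, 13, 6]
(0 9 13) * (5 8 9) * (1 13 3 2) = (0 5 8 9 3 2 1 13) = [5, 13, 1, 2, 4, 8, 6, 7, 9, 3, 10, 11, 12, 0]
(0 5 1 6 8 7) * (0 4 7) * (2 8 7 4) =[5, 6, 8, 3, 4, 1, 7, 2, 0] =(0 5 1 6 7 2 8)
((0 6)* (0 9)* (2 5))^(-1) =(0 9 6)(2 5)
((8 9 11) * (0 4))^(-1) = ((0 4)(8 9 11))^(-1) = (0 4)(8 11 9)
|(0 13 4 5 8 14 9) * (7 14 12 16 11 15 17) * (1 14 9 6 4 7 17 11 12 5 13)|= |(17)(0 1 14 6 4 13 7 9)(5 8)(11 15)(12 16)|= 8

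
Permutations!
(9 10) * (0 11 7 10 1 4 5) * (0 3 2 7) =(0 11)(1 4 5 3 2 7 10 9) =[11, 4, 7, 2, 5, 3, 6, 10, 8, 1, 9, 0]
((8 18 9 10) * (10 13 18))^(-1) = ((8 10)(9 13 18))^(-1) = (8 10)(9 18 13)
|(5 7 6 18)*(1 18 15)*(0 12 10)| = 6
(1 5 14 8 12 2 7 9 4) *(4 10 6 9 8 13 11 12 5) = (1 4)(2 7 8 5 14 13 11 12)(6 9 10) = [0, 4, 7, 3, 1, 14, 9, 8, 5, 10, 6, 12, 2, 11, 13]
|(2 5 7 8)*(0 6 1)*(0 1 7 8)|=|(0 6 7)(2 5 8)|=3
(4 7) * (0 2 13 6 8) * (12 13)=(0 2 12 13 6 8)(4 7)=[2, 1, 12, 3, 7, 5, 8, 4, 0, 9, 10, 11, 13, 6]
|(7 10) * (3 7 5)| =4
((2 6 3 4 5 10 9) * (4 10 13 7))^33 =((2 6 3 10 9)(4 5 13 7))^33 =(2 10 6 9 3)(4 5 13 7)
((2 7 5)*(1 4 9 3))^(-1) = ((1 4 9 3)(2 7 5))^(-1) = (1 3 9 4)(2 5 7)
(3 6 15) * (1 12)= [0, 12, 2, 6, 4, 5, 15, 7, 8, 9, 10, 11, 1, 13, 14, 3]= (1 12)(3 6 15)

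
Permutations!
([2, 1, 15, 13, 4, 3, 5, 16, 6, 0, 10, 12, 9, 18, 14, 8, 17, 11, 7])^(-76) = (0 9 12 11 17 16 7 18 13 3 5 6 8 15 2)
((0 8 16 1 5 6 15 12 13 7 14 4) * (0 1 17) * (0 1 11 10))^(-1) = (0 10 11 4 14 7 13 12 15 6 5 1 17 16 8)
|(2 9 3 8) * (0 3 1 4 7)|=|(0 3 8 2 9 1 4 7)|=8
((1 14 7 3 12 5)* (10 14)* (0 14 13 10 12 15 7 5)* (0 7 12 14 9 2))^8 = (15)(0 2 9)(1 5 14)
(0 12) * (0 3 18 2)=[12, 1, 0, 18, 4, 5, 6, 7, 8, 9, 10, 11, 3, 13, 14, 15, 16, 17, 2]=(0 12 3 18 2)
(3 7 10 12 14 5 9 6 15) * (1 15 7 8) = (1 15 3 8)(5 9 6 7 10 12 14) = [0, 15, 2, 8, 4, 9, 7, 10, 1, 6, 12, 11, 14, 13, 5, 3]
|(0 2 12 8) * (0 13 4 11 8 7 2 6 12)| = |(0 6 12 7 2)(4 11 8 13)| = 20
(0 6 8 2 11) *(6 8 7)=(0 8 2 11)(6 7)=[8, 1, 11, 3, 4, 5, 7, 6, 2, 9, 10, 0]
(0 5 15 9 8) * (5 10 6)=(0 10 6 5 15 9 8)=[10, 1, 2, 3, 4, 15, 5, 7, 0, 8, 6, 11, 12, 13, 14, 9]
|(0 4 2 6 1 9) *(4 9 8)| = 10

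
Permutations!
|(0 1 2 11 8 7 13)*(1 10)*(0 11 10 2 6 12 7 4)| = 11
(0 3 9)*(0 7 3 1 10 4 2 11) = (0 1 10 4 2 11)(3 9 7) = [1, 10, 11, 9, 2, 5, 6, 3, 8, 7, 4, 0]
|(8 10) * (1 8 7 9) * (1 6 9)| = 4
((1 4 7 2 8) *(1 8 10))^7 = ((1 4 7 2 10))^7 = (1 7 10 4 2)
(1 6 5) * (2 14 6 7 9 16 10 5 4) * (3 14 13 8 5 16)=(1 7 9 3 14 6 4 2 13 8 5)(10 16)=[0, 7, 13, 14, 2, 1, 4, 9, 5, 3, 16, 11, 12, 8, 6, 15, 10]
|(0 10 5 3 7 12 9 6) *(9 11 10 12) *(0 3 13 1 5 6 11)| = |(0 12)(1 5 13)(3 7 9 11 10 6)| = 6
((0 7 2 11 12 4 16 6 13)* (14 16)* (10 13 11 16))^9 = (0 10 4 11 16 7 13 14 12 6 2)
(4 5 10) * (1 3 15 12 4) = [0, 3, 2, 15, 5, 10, 6, 7, 8, 9, 1, 11, 4, 13, 14, 12] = (1 3 15 12 4 5 10)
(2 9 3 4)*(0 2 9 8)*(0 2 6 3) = (0 6 3 4 9)(2 8) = [6, 1, 8, 4, 9, 5, 3, 7, 2, 0]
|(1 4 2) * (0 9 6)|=|(0 9 6)(1 4 2)|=3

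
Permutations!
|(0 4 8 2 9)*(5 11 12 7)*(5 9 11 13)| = 8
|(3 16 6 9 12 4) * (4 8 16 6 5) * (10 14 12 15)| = |(3 6 9 15 10 14 12 8 16 5 4)| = 11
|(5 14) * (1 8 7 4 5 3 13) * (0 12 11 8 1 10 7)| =|(0 12 11 8)(3 13 10 7 4 5 14)| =28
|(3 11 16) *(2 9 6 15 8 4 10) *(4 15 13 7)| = |(2 9 6 13 7 4 10)(3 11 16)(8 15)| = 42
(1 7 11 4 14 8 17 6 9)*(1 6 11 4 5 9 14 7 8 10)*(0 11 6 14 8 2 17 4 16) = (0 11 5 9 14 10 1 2 17 6 8 4 7 16) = [11, 2, 17, 3, 7, 9, 8, 16, 4, 14, 1, 5, 12, 13, 10, 15, 0, 6]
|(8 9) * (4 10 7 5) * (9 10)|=6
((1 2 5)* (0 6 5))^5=(6)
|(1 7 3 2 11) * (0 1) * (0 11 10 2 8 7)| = 6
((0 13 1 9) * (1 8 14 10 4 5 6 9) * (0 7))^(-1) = ((0 13 8 14 10 4 5 6 9 7))^(-1) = (0 7 9 6 5 4 10 14 8 13)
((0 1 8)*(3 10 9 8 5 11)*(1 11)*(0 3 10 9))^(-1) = (0 10 11)(1 5)(3 8 9)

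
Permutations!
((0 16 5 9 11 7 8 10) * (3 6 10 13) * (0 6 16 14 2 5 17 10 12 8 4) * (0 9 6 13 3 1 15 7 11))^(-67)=((0 14 2 5 6 12 8 3 16 17 10 13 1 15 7 4 9))^(-67)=(0 14 2 5 6 12 8 3 16 17 10 13 1 15 7 4 9)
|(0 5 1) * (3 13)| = 6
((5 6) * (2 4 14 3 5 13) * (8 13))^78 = (2 8 5 14)(3 4 13 6)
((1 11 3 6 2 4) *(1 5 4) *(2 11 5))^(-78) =(11)(1 4)(2 5)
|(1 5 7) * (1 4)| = 4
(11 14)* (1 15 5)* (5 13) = [0, 15, 2, 3, 4, 1, 6, 7, 8, 9, 10, 14, 12, 5, 11, 13] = (1 15 13 5)(11 14)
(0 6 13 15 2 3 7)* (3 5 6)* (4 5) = (0 3 7)(2 4 5 6 13 15) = [3, 1, 4, 7, 5, 6, 13, 0, 8, 9, 10, 11, 12, 15, 14, 2]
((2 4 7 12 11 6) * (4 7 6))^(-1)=(2 6 4 11 12 7)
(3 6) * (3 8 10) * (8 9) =(3 6 9 8 10) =[0, 1, 2, 6, 4, 5, 9, 7, 10, 8, 3]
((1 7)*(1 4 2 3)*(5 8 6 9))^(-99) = (1 7 4 2 3)(5 8 6 9)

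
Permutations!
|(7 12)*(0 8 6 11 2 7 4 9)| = 9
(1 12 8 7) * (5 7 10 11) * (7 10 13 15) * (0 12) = [12, 0, 2, 3, 4, 10, 6, 1, 13, 9, 11, 5, 8, 15, 14, 7] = (0 12 8 13 15 7 1)(5 10 11)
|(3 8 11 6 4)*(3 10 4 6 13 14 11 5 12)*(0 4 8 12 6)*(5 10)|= |(0 4 5 6)(3 12)(8 10)(11 13 14)|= 12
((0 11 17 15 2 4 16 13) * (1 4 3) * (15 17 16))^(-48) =((17)(0 11 16 13)(1 4 15 2 3))^(-48) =(17)(1 15 3 4 2)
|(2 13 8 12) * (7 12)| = 5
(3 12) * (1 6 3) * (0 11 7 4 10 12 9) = (0 11 7 4 10 12 1 6 3 9) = [11, 6, 2, 9, 10, 5, 3, 4, 8, 0, 12, 7, 1]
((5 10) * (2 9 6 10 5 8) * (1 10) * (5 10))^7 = ((1 5 10 8 2 9 6))^7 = (10)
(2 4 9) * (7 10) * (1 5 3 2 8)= [0, 5, 4, 2, 9, 3, 6, 10, 1, 8, 7]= (1 5 3 2 4 9 8)(7 10)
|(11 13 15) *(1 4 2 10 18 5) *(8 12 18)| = |(1 4 2 10 8 12 18 5)(11 13 15)| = 24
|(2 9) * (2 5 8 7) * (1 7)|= 6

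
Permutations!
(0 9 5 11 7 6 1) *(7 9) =(0 7 6 1)(5 11 9) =[7, 0, 2, 3, 4, 11, 1, 6, 8, 5, 10, 9]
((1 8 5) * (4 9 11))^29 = (1 5 8)(4 11 9)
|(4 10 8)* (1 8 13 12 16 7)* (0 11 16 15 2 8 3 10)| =|(0 11 16 7 1 3 10 13 12 15 2 8 4)| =13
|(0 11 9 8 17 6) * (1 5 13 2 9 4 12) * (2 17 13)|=12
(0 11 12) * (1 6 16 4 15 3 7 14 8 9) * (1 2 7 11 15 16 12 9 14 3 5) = [15, 6, 7, 11, 16, 1, 12, 3, 14, 2, 10, 9, 0, 13, 8, 5, 4] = (0 15 5 1 6 12)(2 7 3 11 9)(4 16)(8 14)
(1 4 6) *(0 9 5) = (0 9 5)(1 4 6) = [9, 4, 2, 3, 6, 0, 1, 7, 8, 5]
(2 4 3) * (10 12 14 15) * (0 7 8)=(0 7 8)(2 4 3)(10 12 14 15)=[7, 1, 4, 2, 3, 5, 6, 8, 0, 9, 12, 11, 14, 13, 15, 10]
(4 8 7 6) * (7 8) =[0, 1, 2, 3, 7, 5, 4, 6, 8] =(8)(4 7 6)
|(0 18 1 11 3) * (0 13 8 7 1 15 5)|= |(0 18 15 5)(1 11 3 13 8 7)|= 12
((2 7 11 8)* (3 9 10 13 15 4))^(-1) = ((2 7 11 8)(3 9 10 13 15 4))^(-1) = (2 8 11 7)(3 4 15 13 10 9)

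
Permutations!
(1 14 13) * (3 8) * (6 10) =(1 14 13)(3 8)(6 10) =[0, 14, 2, 8, 4, 5, 10, 7, 3, 9, 6, 11, 12, 1, 13]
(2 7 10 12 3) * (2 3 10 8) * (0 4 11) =[4, 1, 7, 3, 11, 5, 6, 8, 2, 9, 12, 0, 10] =(0 4 11)(2 7 8)(10 12)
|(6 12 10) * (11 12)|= |(6 11 12 10)|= 4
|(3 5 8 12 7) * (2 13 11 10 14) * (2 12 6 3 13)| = 12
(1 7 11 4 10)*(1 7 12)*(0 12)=(0 12 1)(4 10 7 11)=[12, 0, 2, 3, 10, 5, 6, 11, 8, 9, 7, 4, 1]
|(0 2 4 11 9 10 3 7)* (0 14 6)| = |(0 2 4 11 9 10 3 7 14 6)| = 10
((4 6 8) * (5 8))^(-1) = (4 8 5 6)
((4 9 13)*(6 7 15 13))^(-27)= (4 7)(6 13)(9 15)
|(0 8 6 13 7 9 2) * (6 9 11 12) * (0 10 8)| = 20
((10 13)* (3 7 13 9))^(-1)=(3 9 10 13 7)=((3 7 13 10 9))^(-1)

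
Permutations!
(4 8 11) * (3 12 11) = (3 12 11 4 8) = [0, 1, 2, 12, 8, 5, 6, 7, 3, 9, 10, 4, 11]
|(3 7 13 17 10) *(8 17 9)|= 7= |(3 7 13 9 8 17 10)|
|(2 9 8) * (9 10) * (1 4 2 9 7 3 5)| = |(1 4 2 10 7 3 5)(8 9)| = 14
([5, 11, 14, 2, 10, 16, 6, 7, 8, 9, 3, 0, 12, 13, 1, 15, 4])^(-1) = [11, 14, 3, 10, 16, 0, 6, 7, 8, 9, 4, 1, 12, 13, 2, 15, 5]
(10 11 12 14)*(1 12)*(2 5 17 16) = (1 12 14 10 11)(2 5 17 16) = [0, 12, 5, 3, 4, 17, 6, 7, 8, 9, 11, 1, 14, 13, 10, 15, 2, 16]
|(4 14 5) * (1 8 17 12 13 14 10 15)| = 10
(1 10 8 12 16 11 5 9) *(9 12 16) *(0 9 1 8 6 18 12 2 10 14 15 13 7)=(0 9 8 16 11 5 2 10 6 18 12 1 14 15 13 7)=[9, 14, 10, 3, 4, 2, 18, 0, 16, 8, 6, 5, 1, 7, 15, 13, 11, 17, 12]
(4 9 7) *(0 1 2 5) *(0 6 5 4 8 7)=(0 1 2 4 9)(5 6)(7 8)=[1, 2, 4, 3, 9, 6, 5, 8, 7, 0]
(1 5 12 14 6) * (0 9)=(0 9)(1 5 12 14 6)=[9, 5, 2, 3, 4, 12, 1, 7, 8, 0, 10, 11, 14, 13, 6]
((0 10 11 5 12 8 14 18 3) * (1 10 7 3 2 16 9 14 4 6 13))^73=(0 7 3)(1 10 11 5 12 8 4 6 13)(2 14 16 18 9)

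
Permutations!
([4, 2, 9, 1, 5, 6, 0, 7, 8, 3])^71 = [6, 3, 1, 9, 0, 4, 5, 7, 8, 2]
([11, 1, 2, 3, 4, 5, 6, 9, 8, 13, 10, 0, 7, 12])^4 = (13)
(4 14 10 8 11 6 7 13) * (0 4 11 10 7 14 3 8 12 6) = (0 4 3 8 10 12 6 14 7 13 11) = [4, 1, 2, 8, 3, 5, 14, 13, 10, 9, 12, 0, 6, 11, 7]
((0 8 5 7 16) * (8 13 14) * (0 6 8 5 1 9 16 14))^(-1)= ((0 13)(1 9 16 6 8)(5 7 14))^(-1)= (0 13)(1 8 6 16 9)(5 14 7)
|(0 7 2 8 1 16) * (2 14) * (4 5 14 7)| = 8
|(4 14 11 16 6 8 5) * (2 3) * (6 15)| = 8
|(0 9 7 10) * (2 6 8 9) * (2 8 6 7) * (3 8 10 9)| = |(0 10)(2 7 9)(3 8)| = 6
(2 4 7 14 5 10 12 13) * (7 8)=(2 4 8 7 14 5 10 12 13)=[0, 1, 4, 3, 8, 10, 6, 14, 7, 9, 12, 11, 13, 2, 5]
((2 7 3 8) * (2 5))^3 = ((2 7 3 8 5))^3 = (2 8 7 5 3)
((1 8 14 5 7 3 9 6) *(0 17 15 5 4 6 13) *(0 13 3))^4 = ((0 17 15 5 7)(1 8 14 4 6)(3 9))^4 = (0 7 5 15 17)(1 6 4 14 8)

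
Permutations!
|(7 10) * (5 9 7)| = 4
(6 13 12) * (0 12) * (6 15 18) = (0 12 15 18 6 13) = [12, 1, 2, 3, 4, 5, 13, 7, 8, 9, 10, 11, 15, 0, 14, 18, 16, 17, 6]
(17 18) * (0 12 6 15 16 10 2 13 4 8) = [12, 1, 13, 3, 8, 5, 15, 7, 0, 9, 2, 11, 6, 4, 14, 16, 10, 18, 17] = (0 12 6 15 16 10 2 13 4 8)(17 18)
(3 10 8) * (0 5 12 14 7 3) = [5, 1, 2, 10, 4, 12, 6, 3, 0, 9, 8, 11, 14, 13, 7] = (0 5 12 14 7 3 10 8)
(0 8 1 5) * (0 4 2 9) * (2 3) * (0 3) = (0 8 1 5 4)(2 9 3) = [8, 5, 9, 2, 0, 4, 6, 7, 1, 3]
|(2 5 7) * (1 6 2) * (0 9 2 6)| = 6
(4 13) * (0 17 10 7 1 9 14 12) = [17, 9, 2, 3, 13, 5, 6, 1, 8, 14, 7, 11, 0, 4, 12, 15, 16, 10] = (0 17 10 7 1 9 14 12)(4 13)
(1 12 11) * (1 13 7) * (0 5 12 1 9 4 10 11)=(0 5 12)(4 10 11 13 7 9)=[5, 1, 2, 3, 10, 12, 6, 9, 8, 4, 11, 13, 0, 7]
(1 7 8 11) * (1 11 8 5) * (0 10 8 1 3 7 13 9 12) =(0 10 8 1 13 9 12)(3 7 5) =[10, 13, 2, 7, 4, 3, 6, 5, 1, 12, 8, 11, 0, 9]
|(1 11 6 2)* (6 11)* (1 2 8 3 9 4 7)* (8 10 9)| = 6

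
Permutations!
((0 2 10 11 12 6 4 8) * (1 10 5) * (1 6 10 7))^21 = (12)(0 6)(1 7)(2 4)(5 8)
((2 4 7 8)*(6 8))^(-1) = (2 8 6 7 4)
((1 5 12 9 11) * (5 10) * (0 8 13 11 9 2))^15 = ((0 8 13 11 1 10 5 12 2))^15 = (0 5 11)(1 8 12)(2 10 13)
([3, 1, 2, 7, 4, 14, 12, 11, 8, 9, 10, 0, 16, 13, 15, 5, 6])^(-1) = (0 11 7 3)(5 15 14)(6 16 12)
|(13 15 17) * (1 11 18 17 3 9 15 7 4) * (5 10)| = 42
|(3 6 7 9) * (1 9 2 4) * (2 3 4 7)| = 12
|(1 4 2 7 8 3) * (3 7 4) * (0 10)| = 2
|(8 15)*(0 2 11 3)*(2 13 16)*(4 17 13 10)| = 18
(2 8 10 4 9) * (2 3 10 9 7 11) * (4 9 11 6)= (2 8 11)(3 10 9)(4 7 6)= [0, 1, 8, 10, 7, 5, 4, 6, 11, 3, 9, 2]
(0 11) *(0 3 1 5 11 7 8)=(0 7 8)(1 5 11 3)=[7, 5, 2, 1, 4, 11, 6, 8, 0, 9, 10, 3]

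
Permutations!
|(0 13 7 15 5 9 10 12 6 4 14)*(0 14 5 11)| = 30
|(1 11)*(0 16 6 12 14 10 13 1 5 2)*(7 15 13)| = |(0 16 6 12 14 10 7 15 13 1 11 5 2)| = 13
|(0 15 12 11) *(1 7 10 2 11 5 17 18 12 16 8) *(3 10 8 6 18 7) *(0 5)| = 18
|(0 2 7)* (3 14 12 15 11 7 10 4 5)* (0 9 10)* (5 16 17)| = 12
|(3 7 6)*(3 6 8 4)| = 4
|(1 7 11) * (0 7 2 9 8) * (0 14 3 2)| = |(0 7 11 1)(2 9 8 14 3)| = 20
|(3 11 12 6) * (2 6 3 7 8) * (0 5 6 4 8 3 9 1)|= |(0 5 6 7 3 11 12 9 1)(2 4 8)|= 9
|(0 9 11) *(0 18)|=4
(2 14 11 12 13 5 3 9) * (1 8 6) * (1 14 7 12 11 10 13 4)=(1 8 6 14 10 13 5 3 9 2 7 12 4)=[0, 8, 7, 9, 1, 3, 14, 12, 6, 2, 13, 11, 4, 5, 10]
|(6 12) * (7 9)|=2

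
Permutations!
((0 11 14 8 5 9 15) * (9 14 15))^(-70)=(0 15 11)(5 8 14)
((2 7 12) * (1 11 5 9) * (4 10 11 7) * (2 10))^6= (1 9 5 11 10 12 7)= ((1 7 12 10 11 5 9)(2 4))^6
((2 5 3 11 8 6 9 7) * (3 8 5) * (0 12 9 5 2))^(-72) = ((0 12 9 7)(2 3 11)(5 8 6))^(-72) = (12)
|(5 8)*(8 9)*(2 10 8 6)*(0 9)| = 7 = |(0 9 6 2 10 8 5)|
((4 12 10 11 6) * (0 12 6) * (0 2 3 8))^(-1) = (0 8 3 2 11 10 12)(4 6)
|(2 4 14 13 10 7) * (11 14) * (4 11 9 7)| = |(2 11 14 13 10 4 9 7)| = 8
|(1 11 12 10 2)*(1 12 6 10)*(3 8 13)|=6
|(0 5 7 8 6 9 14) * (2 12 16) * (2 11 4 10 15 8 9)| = |(0 5 7 9 14)(2 12 16 11 4 10 15 8 6)| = 45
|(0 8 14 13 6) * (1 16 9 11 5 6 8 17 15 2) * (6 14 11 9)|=|(0 17 15 2 1 16 6)(5 14 13 8 11)|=35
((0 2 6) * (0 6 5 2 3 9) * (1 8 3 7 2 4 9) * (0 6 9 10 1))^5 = (0 10 7 1 2 8 5 3 4)(6 9)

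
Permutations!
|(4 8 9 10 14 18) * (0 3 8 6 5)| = |(0 3 8 9 10 14 18 4 6 5)| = 10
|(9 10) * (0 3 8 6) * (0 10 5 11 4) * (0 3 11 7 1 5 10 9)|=24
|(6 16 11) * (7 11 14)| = 5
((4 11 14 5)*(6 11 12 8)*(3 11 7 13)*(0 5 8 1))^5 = ((0 5 4 12 1)(3 11 14 8 6 7 13))^5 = (3 7 8 11 13 6 14)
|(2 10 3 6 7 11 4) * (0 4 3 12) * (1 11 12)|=|(0 4 2 10 1 11 3 6 7 12)|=10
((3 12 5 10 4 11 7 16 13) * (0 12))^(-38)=((0 12 5 10 4 11 7 16 13 3))^(-38)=(0 5 4 7 13)(3 12 10 11 16)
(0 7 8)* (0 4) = (0 7 8 4) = [7, 1, 2, 3, 0, 5, 6, 8, 4]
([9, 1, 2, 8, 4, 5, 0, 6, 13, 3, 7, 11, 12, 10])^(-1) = [6, 1, 2, 9, 4, 5, 7, 10, 3, 0, 13, 11, 12, 8]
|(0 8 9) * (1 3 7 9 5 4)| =8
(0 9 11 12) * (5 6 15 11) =(0 9 5 6 15 11 12) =[9, 1, 2, 3, 4, 6, 15, 7, 8, 5, 10, 12, 0, 13, 14, 11]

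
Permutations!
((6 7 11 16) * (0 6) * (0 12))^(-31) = (0 12 16 11 7 6)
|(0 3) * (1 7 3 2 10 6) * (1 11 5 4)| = 10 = |(0 2 10 6 11 5 4 1 7 3)|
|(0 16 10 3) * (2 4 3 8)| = |(0 16 10 8 2 4 3)| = 7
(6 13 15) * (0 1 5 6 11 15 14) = [1, 5, 2, 3, 4, 6, 13, 7, 8, 9, 10, 15, 12, 14, 0, 11] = (0 1 5 6 13 14)(11 15)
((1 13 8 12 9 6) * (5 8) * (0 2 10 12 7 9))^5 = ((0 2 10 12)(1 13 5 8 7 9 6))^5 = (0 2 10 12)(1 9 8 13 6 7 5)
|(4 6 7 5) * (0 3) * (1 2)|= |(0 3)(1 2)(4 6 7 5)|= 4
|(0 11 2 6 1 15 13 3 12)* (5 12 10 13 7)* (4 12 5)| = |(0 11 2 6 1 15 7 4 12)(3 10 13)| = 9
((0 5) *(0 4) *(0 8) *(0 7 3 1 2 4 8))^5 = ((0 5 8 7 3 1 2 4))^5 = (0 1 8 4 3 5 2 7)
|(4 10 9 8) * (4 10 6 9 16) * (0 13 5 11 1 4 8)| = 24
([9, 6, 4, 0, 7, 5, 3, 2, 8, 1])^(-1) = [3, 9, 7, 6, 2, 5, 1, 4, 8, 0]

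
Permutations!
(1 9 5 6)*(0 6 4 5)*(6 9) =(0 9)(1 6)(4 5) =[9, 6, 2, 3, 5, 4, 1, 7, 8, 0]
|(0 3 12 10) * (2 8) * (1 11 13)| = 12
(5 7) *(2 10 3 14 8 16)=(2 10 3 14 8 16)(5 7)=[0, 1, 10, 14, 4, 7, 6, 5, 16, 9, 3, 11, 12, 13, 8, 15, 2]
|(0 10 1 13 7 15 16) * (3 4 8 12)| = 28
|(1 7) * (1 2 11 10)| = |(1 7 2 11 10)| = 5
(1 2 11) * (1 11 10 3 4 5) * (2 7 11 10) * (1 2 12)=(1 7 11 10 3 4 5 2 12)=[0, 7, 12, 4, 5, 2, 6, 11, 8, 9, 3, 10, 1]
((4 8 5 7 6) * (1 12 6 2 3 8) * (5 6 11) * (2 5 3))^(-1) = (1 4 6 8 3 11 12)(5 7)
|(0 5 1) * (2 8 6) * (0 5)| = |(1 5)(2 8 6)| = 6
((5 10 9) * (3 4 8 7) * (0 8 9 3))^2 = ((0 8 7)(3 4 9 5 10))^2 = (0 7 8)(3 9 10 4 5)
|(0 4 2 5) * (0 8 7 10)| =7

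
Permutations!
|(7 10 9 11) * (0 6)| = |(0 6)(7 10 9 11)| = 4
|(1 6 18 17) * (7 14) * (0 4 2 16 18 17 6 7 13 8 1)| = 35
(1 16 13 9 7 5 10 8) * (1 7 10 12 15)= (1 16 13 9 10 8 7 5 12 15)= [0, 16, 2, 3, 4, 12, 6, 5, 7, 10, 8, 11, 15, 9, 14, 1, 13]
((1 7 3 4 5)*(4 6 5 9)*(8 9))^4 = (1 5 6 3 7)(4 8 9)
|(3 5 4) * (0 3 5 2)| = |(0 3 2)(4 5)| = 6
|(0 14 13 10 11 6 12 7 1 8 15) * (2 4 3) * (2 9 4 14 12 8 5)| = 39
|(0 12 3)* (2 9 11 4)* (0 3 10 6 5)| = 20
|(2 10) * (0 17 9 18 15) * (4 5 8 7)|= |(0 17 9 18 15)(2 10)(4 5 8 7)|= 20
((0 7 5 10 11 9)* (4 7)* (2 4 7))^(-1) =(0 9 11 10 5 7)(2 4)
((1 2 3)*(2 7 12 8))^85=(1 7 12 8 2 3)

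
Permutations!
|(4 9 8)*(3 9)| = |(3 9 8 4)| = 4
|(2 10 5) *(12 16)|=|(2 10 5)(12 16)|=6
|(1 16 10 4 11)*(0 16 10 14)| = 12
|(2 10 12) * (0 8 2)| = |(0 8 2 10 12)| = 5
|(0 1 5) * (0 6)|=4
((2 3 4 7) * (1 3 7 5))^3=((1 3 4 5)(2 7))^3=(1 5 4 3)(2 7)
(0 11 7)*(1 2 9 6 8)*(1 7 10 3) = (0 11 10 3 1 2 9 6 8 7) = [11, 2, 9, 1, 4, 5, 8, 0, 7, 6, 3, 10]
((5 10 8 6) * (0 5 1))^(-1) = ((0 5 10 8 6 1))^(-1) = (0 1 6 8 10 5)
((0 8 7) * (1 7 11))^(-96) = ((0 8 11 1 7))^(-96) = (0 7 1 11 8)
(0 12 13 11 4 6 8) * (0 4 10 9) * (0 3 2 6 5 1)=(0 12 13 11 10 9 3 2 6 8 4 5 1)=[12, 0, 6, 2, 5, 1, 8, 7, 4, 3, 9, 10, 13, 11]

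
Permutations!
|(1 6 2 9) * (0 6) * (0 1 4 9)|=6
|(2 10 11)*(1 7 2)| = |(1 7 2 10 11)| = 5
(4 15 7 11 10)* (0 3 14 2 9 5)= (0 3 14 2 9 5)(4 15 7 11 10)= [3, 1, 9, 14, 15, 0, 6, 11, 8, 5, 4, 10, 12, 13, 2, 7]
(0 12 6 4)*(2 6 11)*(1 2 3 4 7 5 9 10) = (0 12 11 3 4)(1 2 6 7 5 9 10) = [12, 2, 6, 4, 0, 9, 7, 5, 8, 10, 1, 3, 11]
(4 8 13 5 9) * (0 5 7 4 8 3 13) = (0 5 9 8)(3 13 7 4) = [5, 1, 2, 13, 3, 9, 6, 4, 0, 8, 10, 11, 12, 7]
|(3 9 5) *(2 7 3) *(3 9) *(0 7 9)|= 6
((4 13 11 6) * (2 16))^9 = ((2 16)(4 13 11 6))^9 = (2 16)(4 13 11 6)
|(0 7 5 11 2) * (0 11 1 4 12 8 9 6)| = |(0 7 5 1 4 12 8 9 6)(2 11)| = 18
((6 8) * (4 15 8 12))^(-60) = ((4 15 8 6 12))^(-60) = (15)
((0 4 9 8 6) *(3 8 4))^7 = (0 6 8 3)(4 9)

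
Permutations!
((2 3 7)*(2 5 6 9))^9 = (2 5)(3 6)(7 9)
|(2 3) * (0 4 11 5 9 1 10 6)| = |(0 4 11 5 9 1 10 6)(2 3)| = 8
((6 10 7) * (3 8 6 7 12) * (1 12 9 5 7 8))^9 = (12)(5 6)(7 10)(8 9)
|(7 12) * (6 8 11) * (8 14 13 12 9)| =8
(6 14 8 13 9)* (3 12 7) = [0, 1, 2, 12, 4, 5, 14, 3, 13, 6, 10, 11, 7, 9, 8] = (3 12 7)(6 14 8 13 9)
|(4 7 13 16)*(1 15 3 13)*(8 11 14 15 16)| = 12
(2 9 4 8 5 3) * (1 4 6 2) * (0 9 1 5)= (0 9 6 2 1 4 8)(3 5)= [9, 4, 1, 5, 8, 3, 2, 7, 0, 6]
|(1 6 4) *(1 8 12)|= 5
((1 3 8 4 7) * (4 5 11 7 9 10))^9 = ((1 3 8 5 11 7)(4 9 10))^9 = (1 5)(3 11)(7 8)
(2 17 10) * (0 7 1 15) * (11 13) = (0 7 1 15)(2 17 10)(11 13) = [7, 15, 17, 3, 4, 5, 6, 1, 8, 9, 2, 13, 12, 11, 14, 0, 16, 10]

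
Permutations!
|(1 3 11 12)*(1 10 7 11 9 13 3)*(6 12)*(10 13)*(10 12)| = |(3 9 12 13)(6 10 7 11)| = 4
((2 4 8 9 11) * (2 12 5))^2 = ((2 4 8 9 11 12 5))^2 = (2 8 11 5 4 9 12)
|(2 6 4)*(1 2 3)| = 5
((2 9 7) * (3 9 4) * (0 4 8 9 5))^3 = ((0 4 3 5)(2 8 9 7))^3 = (0 5 3 4)(2 7 9 8)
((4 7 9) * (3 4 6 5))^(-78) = (9)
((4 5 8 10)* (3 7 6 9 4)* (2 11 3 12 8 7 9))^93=((2 11 3 9 4 5 7 6)(8 10 12))^93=(12)(2 5 3 6 4 11 7 9)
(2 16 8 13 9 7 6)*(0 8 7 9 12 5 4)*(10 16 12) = [8, 1, 12, 3, 0, 4, 2, 6, 13, 9, 16, 11, 5, 10, 14, 15, 7] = (0 8 13 10 16 7 6 2 12 5 4)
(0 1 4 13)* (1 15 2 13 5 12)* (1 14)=(0 15 2 13)(1 4 5 12 14)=[15, 4, 13, 3, 5, 12, 6, 7, 8, 9, 10, 11, 14, 0, 1, 2]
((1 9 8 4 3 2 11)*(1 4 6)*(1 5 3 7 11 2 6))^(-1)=((1 9 8)(3 6 5)(4 7 11))^(-1)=(1 8 9)(3 5 6)(4 11 7)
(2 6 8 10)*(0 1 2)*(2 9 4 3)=(0 1 9 4 3 2 6 8 10)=[1, 9, 6, 2, 3, 5, 8, 7, 10, 4, 0]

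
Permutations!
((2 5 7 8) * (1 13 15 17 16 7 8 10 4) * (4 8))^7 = (1 8 17 4 10 15 5 7 13 2 16)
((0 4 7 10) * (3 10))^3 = (0 3 4 10 7)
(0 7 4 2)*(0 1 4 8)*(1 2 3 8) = (0 7 1 4 3 8) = [7, 4, 2, 8, 3, 5, 6, 1, 0]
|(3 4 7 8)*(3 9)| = 5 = |(3 4 7 8 9)|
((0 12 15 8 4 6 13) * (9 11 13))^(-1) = ((0 12 15 8 4 6 9 11 13))^(-1) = (0 13 11 9 6 4 8 15 12)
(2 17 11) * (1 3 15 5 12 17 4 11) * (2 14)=(1 3 15 5 12 17)(2 4 11 14)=[0, 3, 4, 15, 11, 12, 6, 7, 8, 9, 10, 14, 17, 13, 2, 5, 16, 1]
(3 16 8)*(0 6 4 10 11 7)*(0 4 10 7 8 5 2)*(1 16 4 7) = (0 6 10 11 8 3 4 1 16 5 2) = [6, 16, 0, 4, 1, 2, 10, 7, 3, 9, 11, 8, 12, 13, 14, 15, 5]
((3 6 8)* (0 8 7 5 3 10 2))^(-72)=(10)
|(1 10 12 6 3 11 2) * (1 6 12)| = 4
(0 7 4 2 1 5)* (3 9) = (0 7 4 2 1 5)(3 9) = [7, 5, 1, 9, 2, 0, 6, 4, 8, 3]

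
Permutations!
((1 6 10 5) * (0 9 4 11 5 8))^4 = ((0 9 4 11 5 1 6 10 8))^4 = (0 5 8 11 10 4 6 9 1)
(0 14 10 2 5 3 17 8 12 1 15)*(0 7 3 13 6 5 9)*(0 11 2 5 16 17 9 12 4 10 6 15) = (0 14 6 16 17 8 4 10 5 13 15 7 3 9 11 2 12 1) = [14, 0, 12, 9, 10, 13, 16, 3, 4, 11, 5, 2, 1, 15, 6, 7, 17, 8]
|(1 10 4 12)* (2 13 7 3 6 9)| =|(1 10 4 12)(2 13 7 3 6 9)| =12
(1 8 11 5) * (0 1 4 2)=(0 1 8 11 5 4 2)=[1, 8, 0, 3, 2, 4, 6, 7, 11, 9, 10, 5]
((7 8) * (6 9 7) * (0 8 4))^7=(0 8 6 9 7 4)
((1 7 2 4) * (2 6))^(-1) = (1 4 2 6 7)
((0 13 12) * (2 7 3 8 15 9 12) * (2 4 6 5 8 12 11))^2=((0 13 4 6 5 8 15 9 11 2 7 3 12))^2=(0 4 5 15 11 7 12 13 6 8 9 2 3)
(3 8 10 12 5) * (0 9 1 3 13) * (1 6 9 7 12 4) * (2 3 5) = (0 7 12 2 3 8 10 4 1 5 13)(6 9) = [7, 5, 3, 8, 1, 13, 9, 12, 10, 6, 4, 11, 2, 0]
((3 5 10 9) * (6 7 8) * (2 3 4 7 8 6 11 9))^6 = ((2 3 5 10)(4 7 6 8 11 9))^6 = (11)(2 5)(3 10)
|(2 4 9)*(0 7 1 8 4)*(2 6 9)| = 6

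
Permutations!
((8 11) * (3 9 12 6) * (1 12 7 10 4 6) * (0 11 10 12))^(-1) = (0 1 12 7 9 3 6 4 10 8 11)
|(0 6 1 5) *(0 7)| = |(0 6 1 5 7)| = 5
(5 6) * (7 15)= [0, 1, 2, 3, 4, 6, 5, 15, 8, 9, 10, 11, 12, 13, 14, 7]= (5 6)(7 15)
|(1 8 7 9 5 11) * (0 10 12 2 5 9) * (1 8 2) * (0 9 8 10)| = 6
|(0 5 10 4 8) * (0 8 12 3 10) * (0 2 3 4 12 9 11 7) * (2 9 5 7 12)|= |(0 7)(2 3 10)(4 5 9 11 12)|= 30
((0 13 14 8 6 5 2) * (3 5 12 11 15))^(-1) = (0 2 5 3 15 11 12 6 8 14 13)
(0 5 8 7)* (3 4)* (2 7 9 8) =[5, 1, 7, 4, 3, 2, 6, 0, 9, 8] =(0 5 2 7)(3 4)(8 9)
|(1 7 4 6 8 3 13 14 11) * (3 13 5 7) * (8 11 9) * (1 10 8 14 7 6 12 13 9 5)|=|(1 3)(4 12 13 7)(5 6 11 10 8 9 14)|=28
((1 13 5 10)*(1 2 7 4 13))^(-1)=(2 10 5 13 4 7)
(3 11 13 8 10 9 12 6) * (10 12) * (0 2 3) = (0 2 3 11 13 8 12 6)(9 10) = [2, 1, 3, 11, 4, 5, 0, 7, 12, 10, 9, 13, 6, 8]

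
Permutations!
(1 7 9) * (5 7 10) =(1 10 5 7 9) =[0, 10, 2, 3, 4, 7, 6, 9, 8, 1, 5]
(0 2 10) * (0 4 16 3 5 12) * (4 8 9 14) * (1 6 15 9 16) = (0 2 10 8 16 3 5 12)(1 6 15 9 14 4) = [2, 6, 10, 5, 1, 12, 15, 7, 16, 14, 8, 11, 0, 13, 4, 9, 3]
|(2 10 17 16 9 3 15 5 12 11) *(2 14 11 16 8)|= 12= |(2 10 17 8)(3 15 5 12 16 9)(11 14)|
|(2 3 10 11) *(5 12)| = |(2 3 10 11)(5 12)| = 4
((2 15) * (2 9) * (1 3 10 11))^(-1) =((1 3 10 11)(2 15 9))^(-1) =(1 11 10 3)(2 9 15)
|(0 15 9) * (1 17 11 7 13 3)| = |(0 15 9)(1 17 11 7 13 3)| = 6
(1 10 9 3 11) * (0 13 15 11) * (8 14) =(0 13 15 11 1 10 9 3)(8 14) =[13, 10, 2, 0, 4, 5, 6, 7, 14, 3, 9, 1, 12, 15, 8, 11]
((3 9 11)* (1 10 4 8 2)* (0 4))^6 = (11)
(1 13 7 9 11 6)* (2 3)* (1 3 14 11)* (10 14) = (1 13 7 9)(2 10 14 11 6 3) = [0, 13, 10, 2, 4, 5, 3, 9, 8, 1, 14, 6, 12, 7, 11]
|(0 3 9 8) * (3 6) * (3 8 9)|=3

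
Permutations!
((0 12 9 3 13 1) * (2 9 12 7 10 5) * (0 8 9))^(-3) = ((0 7 10 5 2)(1 8 9 3 13))^(-3) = (0 10 2 7 5)(1 9 13 8 3)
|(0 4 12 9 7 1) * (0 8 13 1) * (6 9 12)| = 15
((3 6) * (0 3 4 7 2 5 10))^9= ((0 3 6 4 7 2 5 10))^9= (0 3 6 4 7 2 5 10)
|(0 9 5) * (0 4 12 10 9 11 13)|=15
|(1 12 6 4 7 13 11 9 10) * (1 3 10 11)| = |(1 12 6 4 7 13)(3 10)(9 11)| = 6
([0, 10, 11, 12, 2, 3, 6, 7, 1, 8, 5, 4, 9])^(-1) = [0, 8, 4, 5, 11, 10, 6, 7, 9, 12, 1, 2, 3]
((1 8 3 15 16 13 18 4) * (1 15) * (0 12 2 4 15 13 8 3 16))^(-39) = (0 4 15 2 18 12 13)(1 3)(8 16)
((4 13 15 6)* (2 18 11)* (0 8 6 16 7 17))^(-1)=(0 17 7 16 15 13 4 6 8)(2 11 18)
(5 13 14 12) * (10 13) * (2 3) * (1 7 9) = (1 7 9)(2 3)(5 10 13 14 12) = [0, 7, 3, 2, 4, 10, 6, 9, 8, 1, 13, 11, 5, 14, 12]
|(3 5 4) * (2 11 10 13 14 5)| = |(2 11 10 13 14 5 4 3)| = 8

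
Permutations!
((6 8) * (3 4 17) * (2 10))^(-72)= (17)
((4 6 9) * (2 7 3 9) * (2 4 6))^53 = ((2 7 3 9 6 4))^53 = (2 4 6 9 3 7)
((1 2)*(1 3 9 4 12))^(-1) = (1 12 4 9 3 2)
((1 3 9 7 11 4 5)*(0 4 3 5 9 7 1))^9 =((0 4 9 1 5)(3 7 11))^9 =(11)(0 5 1 9 4)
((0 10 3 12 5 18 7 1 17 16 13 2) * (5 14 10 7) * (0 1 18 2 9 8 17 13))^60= (0 1 16 2 17 5 8 18 9 7 13)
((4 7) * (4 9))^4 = (4 7 9)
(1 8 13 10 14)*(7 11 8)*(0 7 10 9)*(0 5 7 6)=[6, 10, 2, 3, 4, 7, 0, 11, 13, 5, 14, 8, 12, 9, 1]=(0 6)(1 10 14)(5 7 11 8 13 9)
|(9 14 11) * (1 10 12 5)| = 12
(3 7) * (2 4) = (2 4)(3 7) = [0, 1, 4, 7, 2, 5, 6, 3]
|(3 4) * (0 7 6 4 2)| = |(0 7 6 4 3 2)| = 6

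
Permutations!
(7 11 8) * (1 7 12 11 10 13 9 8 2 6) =(1 7 10 13 9 8 12 11 2 6) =[0, 7, 6, 3, 4, 5, 1, 10, 12, 8, 13, 2, 11, 9]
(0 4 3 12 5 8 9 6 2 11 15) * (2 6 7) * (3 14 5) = (0 4 14 5 8 9 7 2 11 15)(3 12) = [4, 1, 11, 12, 14, 8, 6, 2, 9, 7, 10, 15, 3, 13, 5, 0]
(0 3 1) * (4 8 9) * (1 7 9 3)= [1, 0, 2, 7, 8, 5, 6, 9, 3, 4]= (0 1)(3 7 9 4 8)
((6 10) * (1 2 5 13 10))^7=((1 2 5 13 10 6))^7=(1 2 5 13 10 6)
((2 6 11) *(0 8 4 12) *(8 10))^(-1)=((0 10 8 4 12)(2 6 11))^(-1)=(0 12 4 8 10)(2 11 6)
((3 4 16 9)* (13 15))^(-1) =((3 4 16 9)(13 15))^(-1) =(3 9 16 4)(13 15)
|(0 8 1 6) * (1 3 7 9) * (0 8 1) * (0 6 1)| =|(3 7 9 6 8)| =5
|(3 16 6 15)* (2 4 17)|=|(2 4 17)(3 16 6 15)|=12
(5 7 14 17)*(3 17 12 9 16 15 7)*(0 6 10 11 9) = (0 6 10 11 9 16 15 7 14 12)(3 17 5) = [6, 1, 2, 17, 4, 3, 10, 14, 8, 16, 11, 9, 0, 13, 12, 7, 15, 5]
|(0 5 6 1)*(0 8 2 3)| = |(0 5 6 1 8 2 3)| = 7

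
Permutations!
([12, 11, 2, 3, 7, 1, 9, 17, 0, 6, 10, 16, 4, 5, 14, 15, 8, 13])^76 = [8, 5, 2, 3, 12, 13, 6, 4, 16, 9, 10, 1, 0, 17, 14, 15, 11, 7]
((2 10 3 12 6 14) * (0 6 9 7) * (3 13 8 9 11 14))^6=((0 6 3 12 11 14 2 10 13 8 9 7))^6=(0 2)(3 13)(6 10)(7 14)(8 12)(9 11)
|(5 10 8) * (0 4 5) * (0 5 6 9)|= |(0 4 6 9)(5 10 8)|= 12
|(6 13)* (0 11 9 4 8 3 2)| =|(0 11 9 4 8 3 2)(6 13)| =14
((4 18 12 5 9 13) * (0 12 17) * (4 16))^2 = (0 5 13 4 17 12 9 16 18)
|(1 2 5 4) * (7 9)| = |(1 2 5 4)(7 9)| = 4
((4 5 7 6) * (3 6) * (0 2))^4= ((0 2)(3 6 4 5 7))^4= (3 7 5 4 6)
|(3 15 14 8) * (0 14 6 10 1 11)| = 9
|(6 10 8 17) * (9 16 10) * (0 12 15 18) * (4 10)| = |(0 12 15 18)(4 10 8 17 6 9 16)| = 28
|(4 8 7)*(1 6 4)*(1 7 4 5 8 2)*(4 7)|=|(1 6 5 8 7 4 2)|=7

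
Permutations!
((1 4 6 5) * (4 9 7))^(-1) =(1 5 6 4 7 9)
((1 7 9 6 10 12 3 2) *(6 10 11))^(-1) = ((1 7 9 10 12 3 2)(6 11))^(-1) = (1 2 3 12 10 9 7)(6 11)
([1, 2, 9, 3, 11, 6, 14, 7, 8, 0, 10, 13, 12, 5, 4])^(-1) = (0 9 2 1)(4 14 6 5 13 11)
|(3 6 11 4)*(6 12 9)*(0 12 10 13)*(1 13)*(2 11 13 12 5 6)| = |(0 5 6 13)(1 12 9 2 11 4 3 10)| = 8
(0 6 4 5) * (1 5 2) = (0 6 4 2 1 5) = [6, 5, 1, 3, 2, 0, 4]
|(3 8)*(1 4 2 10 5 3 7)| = 8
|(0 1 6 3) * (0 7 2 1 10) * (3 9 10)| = 8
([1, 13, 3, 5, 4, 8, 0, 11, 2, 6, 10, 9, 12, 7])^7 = (13)(2 8 5 3)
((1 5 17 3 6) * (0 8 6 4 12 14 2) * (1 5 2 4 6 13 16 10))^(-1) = (0 2 1 10 16 13 8)(3 17 5 6)(4 14 12)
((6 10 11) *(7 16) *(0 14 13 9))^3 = (0 9 13 14)(7 16)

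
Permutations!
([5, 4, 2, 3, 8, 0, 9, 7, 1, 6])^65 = [5, 8, 2, 3, 1, 0, 9, 7, 4, 6]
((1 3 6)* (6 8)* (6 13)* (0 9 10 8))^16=(13)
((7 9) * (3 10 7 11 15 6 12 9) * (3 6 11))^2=(15)(3 7 12)(6 9 10)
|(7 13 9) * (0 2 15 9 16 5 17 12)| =10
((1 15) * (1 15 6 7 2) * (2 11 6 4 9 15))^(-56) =((1 4 9 15 2)(6 7 11))^(-56) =(1 2 15 9 4)(6 7 11)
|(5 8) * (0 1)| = |(0 1)(5 8)| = 2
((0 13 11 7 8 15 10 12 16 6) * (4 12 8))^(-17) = (0 6 16 12 4 7 11 13)(8 15 10)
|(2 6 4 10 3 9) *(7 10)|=7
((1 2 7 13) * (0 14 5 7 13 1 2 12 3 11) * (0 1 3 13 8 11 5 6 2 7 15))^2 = (0 6 8 1 13 3 15 14 2 11 12 7 5)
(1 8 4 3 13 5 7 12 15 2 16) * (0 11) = (0 11)(1 8 4 3 13 5 7 12 15 2 16) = [11, 8, 16, 13, 3, 7, 6, 12, 4, 9, 10, 0, 15, 5, 14, 2, 1]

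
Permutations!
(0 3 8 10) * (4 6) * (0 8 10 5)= [3, 1, 2, 10, 6, 0, 4, 7, 5, 9, 8]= (0 3 10 8 5)(4 6)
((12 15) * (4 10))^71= (4 10)(12 15)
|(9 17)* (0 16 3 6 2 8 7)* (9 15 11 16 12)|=12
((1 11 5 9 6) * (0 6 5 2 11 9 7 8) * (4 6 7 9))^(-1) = (0 8 7)(1 6 4)(2 11)(5 9)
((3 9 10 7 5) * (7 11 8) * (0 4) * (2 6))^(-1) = ((0 4)(2 6)(3 9 10 11 8 7 5))^(-1) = (0 4)(2 6)(3 5 7 8 11 10 9)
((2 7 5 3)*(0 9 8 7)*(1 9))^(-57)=((0 1 9 8 7 5 3 2))^(-57)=(0 2 3 5 7 8 9 1)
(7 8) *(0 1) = (0 1)(7 8) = [1, 0, 2, 3, 4, 5, 6, 8, 7]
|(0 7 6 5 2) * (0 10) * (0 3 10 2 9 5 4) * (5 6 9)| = 10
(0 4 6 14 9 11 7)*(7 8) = (0 4 6 14 9 11 8 7) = [4, 1, 2, 3, 6, 5, 14, 0, 7, 11, 10, 8, 12, 13, 9]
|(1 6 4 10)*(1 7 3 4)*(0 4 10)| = |(0 4)(1 6)(3 10 7)| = 6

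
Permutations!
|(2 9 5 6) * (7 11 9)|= 6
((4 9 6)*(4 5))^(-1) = ((4 9 6 5))^(-1) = (4 5 6 9)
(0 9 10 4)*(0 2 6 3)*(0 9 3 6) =(0 3 9 10 4 2) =[3, 1, 0, 9, 2, 5, 6, 7, 8, 10, 4]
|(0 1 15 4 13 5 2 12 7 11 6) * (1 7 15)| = 12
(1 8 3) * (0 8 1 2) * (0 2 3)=(0 8)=[8, 1, 2, 3, 4, 5, 6, 7, 0]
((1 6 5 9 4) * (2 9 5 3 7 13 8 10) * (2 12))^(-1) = (1 4 9 2 12 10 8 13 7 3 6)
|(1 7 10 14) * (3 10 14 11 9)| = |(1 7 14)(3 10 11 9)| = 12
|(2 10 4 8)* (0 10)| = |(0 10 4 8 2)| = 5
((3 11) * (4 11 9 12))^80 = (12)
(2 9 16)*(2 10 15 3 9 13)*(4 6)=(2 13)(3 9 16 10 15)(4 6)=[0, 1, 13, 9, 6, 5, 4, 7, 8, 16, 15, 11, 12, 2, 14, 3, 10]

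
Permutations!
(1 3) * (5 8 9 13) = (1 3)(5 8 9 13) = [0, 3, 2, 1, 4, 8, 6, 7, 9, 13, 10, 11, 12, 5]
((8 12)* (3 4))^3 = (3 4)(8 12)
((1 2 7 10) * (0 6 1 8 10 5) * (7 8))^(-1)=((0 6 1 2 8 10 7 5))^(-1)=(0 5 7 10 8 2 1 6)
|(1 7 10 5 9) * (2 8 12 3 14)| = |(1 7 10 5 9)(2 8 12 3 14)| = 5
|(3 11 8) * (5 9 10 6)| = |(3 11 8)(5 9 10 6)| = 12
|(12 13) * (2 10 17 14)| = |(2 10 17 14)(12 13)| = 4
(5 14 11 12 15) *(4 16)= (4 16)(5 14 11 12 15)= [0, 1, 2, 3, 16, 14, 6, 7, 8, 9, 10, 12, 15, 13, 11, 5, 4]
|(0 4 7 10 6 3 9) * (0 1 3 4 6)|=15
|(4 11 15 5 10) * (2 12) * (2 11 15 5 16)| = 8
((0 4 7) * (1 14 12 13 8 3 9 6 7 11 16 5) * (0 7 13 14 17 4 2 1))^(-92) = (0 4)(1 16)(2 11)(3 13 9 8 6)(5 17)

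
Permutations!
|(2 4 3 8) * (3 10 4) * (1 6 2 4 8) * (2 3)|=|(1 6 3)(4 10 8)|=3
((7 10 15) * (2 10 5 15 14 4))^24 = ((2 10 14 4)(5 15 7))^24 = (15)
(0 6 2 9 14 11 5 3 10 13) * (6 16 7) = (0 16 7 6 2 9 14 11 5 3 10 13) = [16, 1, 9, 10, 4, 3, 2, 6, 8, 14, 13, 5, 12, 0, 11, 15, 7]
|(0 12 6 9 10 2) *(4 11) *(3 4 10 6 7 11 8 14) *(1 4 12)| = 22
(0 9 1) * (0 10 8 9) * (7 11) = (1 10 8 9)(7 11) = [0, 10, 2, 3, 4, 5, 6, 11, 9, 1, 8, 7]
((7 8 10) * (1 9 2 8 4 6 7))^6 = (1 9 2 8 10)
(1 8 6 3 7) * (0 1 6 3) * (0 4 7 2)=(0 1 8 3 2)(4 7 6)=[1, 8, 0, 2, 7, 5, 4, 6, 3]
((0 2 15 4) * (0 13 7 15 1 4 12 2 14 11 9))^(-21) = ((0 14 11 9)(1 4 13 7 15 12 2))^(-21) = (15)(0 9 11 14)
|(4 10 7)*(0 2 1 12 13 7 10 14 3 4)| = 6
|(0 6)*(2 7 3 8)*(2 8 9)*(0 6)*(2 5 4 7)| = |(3 9 5 4 7)| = 5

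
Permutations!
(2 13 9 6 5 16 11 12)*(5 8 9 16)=(2 13 16 11 12)(6 8 9)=[0, 1, 13, 3, 4, 5, 8, 7, 9, 6, 10, 12, 2, 16, 14, 15, 11]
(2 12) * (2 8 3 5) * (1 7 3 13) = [0, 7, 12, 5, 4, 2, 6, 3, 13, 9, 10, 11, 8, 1] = (1 7 3 5 2 12 8 13)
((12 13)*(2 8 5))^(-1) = ((2 8 5)(12 13))^(-1) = (2 5 8)(12 13)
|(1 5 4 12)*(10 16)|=4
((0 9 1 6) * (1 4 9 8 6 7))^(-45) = ((0 8 6)(1 7)(4 9))^(-45) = (1 7)(4 9)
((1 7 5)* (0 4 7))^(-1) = (0 1 5 7 4)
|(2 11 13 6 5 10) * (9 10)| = |(2 11 13 6 5 9 10)| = 7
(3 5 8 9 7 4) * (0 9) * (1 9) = (0 1 9 7 4 3 5 8) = [1, 9, 2, 5, 3, 8, 6, 4, 0, 7]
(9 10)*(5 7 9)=(5 7 9 10)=[0, 1, 2, 3, 4, 7, 6, 9, 8, 10, 5]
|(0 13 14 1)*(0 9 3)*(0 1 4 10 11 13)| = 15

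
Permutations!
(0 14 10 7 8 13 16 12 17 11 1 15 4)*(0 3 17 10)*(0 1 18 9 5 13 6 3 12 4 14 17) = (0 17 11 18 9 5 13 16 4 12 10 7 8 6 3)(1 15 14) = [17, 15, 2, 0, 12, 13, 3, 8, 6, 5, 7, 18, 10, 16, 1, 14, 4, 11, 9]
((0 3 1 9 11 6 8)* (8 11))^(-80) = (11)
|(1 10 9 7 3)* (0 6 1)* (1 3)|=12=|(0 6 3)(1 10 9 7)|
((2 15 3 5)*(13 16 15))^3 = ((2 13 16 15 3 5))^3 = (2 15)(3 13)(5 16)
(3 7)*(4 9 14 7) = [0, 1, 2, 4, 9, 5, 6, 3, 8, 14, 10, 11, 12, 13, 7] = (3 4 9 14 7)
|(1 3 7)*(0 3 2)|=|(0 3 7 1 2)|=5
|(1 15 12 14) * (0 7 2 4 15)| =8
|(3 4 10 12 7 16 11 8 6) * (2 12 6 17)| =|(2 12 7 16 11 8 17)(3 4 10 6)| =28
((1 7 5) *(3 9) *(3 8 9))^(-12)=(9)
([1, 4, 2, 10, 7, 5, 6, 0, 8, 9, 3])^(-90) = [4, 7, 2, 3, 0, 5, 6, 1, 8, 9, 10]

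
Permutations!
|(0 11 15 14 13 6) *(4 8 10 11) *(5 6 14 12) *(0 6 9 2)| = |(0 4 8 10 11 15 12 5 9 2)(13 14)| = 10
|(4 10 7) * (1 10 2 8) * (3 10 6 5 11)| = |(1 6 5 11 3 10 7 4 2 8)| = 10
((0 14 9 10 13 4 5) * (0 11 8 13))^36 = (14)(4 5 11 8 13)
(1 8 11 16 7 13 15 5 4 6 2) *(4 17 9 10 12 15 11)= [0, 8, 1, 3, 6, 17, 2, 13, 4, 10, 12, 16, 15, 11, 14, 5, 7, 9]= (1 8 4 6 2)(5 17 9 10 12 15)(7 13 11 16)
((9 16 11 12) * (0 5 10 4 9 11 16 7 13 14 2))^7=((16)(0 5 10 4 9 7 13 14 2)(11 12))^7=(16)(0 14 7 4 5 2 13 9 10)(11 12)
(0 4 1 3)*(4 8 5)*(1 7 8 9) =(0 9 1 3)(4 7 8 5) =[9, 3, 2, 0, 7, 4, 6, 8, 5, 1]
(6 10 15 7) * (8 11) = (6 10 15 7)(8 11) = [0, 1, 2, 3, 4, 5, 10, 6, 11, 9, 15, 8, 12, 13, 14, 7]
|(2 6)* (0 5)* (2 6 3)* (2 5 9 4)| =|(0 9 4 2 3 5)| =6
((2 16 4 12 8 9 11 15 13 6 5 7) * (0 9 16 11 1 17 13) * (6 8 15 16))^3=(0 17 6 2 4)(1 8 7 16 15)(5 11 12 9 13)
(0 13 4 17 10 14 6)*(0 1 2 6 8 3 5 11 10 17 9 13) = (17)(1 2 6)(3 5 11 10 14 8)(4 9 13) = [0, 2, 6, 5, 9, 11, 1, 7, 3, 13, 14, 10, 12, 4, 8, 15, 16, 17]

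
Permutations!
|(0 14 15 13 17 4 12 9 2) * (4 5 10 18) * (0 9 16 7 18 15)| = |(0 14)(2 9)(4 12 16 7 18)(5 10 15 13 17)| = 10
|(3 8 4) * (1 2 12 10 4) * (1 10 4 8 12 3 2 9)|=4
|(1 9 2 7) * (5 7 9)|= |(1 5 7)(2 9)|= 6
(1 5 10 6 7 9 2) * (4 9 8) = (1 5 10 6 7 8 4 9 2) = [0, 5, 1, 3, 9, 10, 7, 8, 4, 2, 6]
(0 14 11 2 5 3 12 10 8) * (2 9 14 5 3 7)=(0 5 7 2 3 12 10 8)(9 14 11)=[5, 1, 3, 12, 4, 7, 6, 2, 0, 14, 8, 9, 10, 13, 11]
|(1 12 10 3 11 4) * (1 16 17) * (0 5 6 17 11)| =|(0 5 6 17 1 12 10 3)(4 16 11)| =24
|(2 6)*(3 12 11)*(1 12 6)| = |(1 12 11 3 6 2)| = 6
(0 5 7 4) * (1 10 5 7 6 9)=(0 7 4)(1 10 5 6 9)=[7, 10, 2, 3, 0, 6, 9, 4, 8, 1, 5]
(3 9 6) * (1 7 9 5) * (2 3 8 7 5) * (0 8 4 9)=(0 8 7)(1 5)(2 3)(4 9 6)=[8, 5, 3, 2, 9, 1, 4, 0, 7, 6]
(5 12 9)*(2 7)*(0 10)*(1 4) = (0 10)(1 4)(2 7)(5 12 9) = [10, 4, 7, 3, 1, 12, 6, 2, 8, 5, 0, 11, 9]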